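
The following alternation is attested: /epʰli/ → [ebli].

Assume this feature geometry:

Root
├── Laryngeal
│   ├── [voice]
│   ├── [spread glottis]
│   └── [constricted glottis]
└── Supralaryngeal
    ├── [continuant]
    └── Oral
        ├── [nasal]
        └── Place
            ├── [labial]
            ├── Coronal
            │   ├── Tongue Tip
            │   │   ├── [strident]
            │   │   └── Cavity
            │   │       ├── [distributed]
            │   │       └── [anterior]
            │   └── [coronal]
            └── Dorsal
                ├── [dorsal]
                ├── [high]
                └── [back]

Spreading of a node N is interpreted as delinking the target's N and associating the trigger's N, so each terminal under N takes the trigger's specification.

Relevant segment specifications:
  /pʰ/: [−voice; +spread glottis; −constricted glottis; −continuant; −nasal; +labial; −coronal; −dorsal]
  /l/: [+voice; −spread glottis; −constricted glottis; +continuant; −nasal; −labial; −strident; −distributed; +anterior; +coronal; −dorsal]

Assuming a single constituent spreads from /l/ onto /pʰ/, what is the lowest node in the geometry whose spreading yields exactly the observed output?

The alternation /pʰ/ → [b] changes [voice], [spread glottis] and nothing else.
These terminals are all dominated by Laryngeal, and no proper subconstituent of Laryngeal covers them all; Laryngeal is their lowest common ancestor.
If Laryngeal spreads, every terminal under it takes /l/'s value, producing [b] as observed.
[continuant], [coronal] — on which /l/ differs from /pʰ/ — are unchanged, so Root cannot have spread; the constituent is no larger than Laryngeal.

Laryngeal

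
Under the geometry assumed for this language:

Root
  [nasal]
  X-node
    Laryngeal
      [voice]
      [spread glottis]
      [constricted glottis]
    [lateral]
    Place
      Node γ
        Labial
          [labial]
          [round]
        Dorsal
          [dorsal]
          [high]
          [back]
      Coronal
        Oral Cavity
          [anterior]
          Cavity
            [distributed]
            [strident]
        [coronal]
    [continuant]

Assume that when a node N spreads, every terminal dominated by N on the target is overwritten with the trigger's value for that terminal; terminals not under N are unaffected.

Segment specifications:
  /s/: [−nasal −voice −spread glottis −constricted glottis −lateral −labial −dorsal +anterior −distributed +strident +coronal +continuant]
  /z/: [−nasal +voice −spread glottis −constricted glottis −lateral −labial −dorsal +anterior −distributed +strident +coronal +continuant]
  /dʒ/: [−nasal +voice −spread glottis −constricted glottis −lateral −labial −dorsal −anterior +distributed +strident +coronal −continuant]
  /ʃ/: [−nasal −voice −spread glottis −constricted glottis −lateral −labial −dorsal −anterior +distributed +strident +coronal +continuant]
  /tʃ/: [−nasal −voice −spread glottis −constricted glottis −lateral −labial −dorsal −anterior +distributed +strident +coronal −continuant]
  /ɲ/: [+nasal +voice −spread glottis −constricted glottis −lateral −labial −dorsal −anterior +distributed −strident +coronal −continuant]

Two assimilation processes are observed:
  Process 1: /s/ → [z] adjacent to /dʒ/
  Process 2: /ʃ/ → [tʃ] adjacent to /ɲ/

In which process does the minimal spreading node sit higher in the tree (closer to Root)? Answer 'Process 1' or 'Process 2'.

In Process 1, [voice] changes, so the minimal spreading node is [voice] at depth 3.
In Process 2, [continuant] changes, so the minimal spreading node is [continuant] at depth 2.
[continuant] is closer to Root than [voice], so Process 2 spreads the higher node.

Process 2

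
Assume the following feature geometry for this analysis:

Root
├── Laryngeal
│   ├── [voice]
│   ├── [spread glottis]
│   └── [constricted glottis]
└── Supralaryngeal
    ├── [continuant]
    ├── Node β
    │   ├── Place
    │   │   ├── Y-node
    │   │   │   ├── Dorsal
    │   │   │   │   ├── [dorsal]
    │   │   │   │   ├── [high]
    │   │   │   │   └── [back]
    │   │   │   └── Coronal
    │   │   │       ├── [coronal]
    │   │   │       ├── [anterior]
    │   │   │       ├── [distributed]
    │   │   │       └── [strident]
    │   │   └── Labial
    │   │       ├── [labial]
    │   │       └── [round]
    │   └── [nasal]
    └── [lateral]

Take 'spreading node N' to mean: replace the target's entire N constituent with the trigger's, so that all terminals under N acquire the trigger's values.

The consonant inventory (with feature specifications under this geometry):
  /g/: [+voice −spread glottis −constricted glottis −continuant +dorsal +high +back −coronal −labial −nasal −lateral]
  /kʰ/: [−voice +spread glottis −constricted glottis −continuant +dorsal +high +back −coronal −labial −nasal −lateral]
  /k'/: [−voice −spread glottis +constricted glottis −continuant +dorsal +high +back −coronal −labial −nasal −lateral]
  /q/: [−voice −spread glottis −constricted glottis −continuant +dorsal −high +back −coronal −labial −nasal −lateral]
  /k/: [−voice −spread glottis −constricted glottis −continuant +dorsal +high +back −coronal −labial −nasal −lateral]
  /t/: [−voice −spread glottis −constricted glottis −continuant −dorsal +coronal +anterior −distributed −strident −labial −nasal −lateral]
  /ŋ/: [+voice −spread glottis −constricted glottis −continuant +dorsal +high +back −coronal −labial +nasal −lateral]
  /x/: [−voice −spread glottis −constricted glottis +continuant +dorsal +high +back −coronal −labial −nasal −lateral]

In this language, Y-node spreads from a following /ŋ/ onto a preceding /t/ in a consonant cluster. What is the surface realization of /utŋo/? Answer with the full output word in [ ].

[ukŋo]

Terminals under Y-node in this geometry: [dorsal], [high], [back], [coronal], [anterior], [distributed], [strident].
The target acquires /ŋ/'s values for everything under Y-node — [+dorsal], [+high], [+back], [−coronal] — while keeping its own [voice], [spread glottis], [constricted glottis], ….
Among the inventory, only /k/ has exactly this specification, giving the surface form [ukŋo].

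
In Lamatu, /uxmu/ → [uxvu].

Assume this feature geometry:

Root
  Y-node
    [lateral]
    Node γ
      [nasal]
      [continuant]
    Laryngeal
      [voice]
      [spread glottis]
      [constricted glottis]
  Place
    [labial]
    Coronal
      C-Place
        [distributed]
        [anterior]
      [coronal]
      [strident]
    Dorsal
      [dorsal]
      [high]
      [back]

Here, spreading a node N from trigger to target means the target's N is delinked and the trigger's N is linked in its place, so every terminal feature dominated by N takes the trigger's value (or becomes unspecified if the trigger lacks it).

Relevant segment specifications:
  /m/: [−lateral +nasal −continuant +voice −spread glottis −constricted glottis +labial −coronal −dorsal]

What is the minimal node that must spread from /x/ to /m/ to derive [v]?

/m/ and [v] differ in [nasal], [continuant]; every other specified feature is identical.
These terminals are all dominated by Node γ, and no proper subconstituent of Node γ covers them all; Node γ is their lowest common ancestor.
Spreading Node γ from /x/ overwrites each of those terminals with /x/'s values, yielding exactly [v].
Had Y-node or a higher node spread, [voice] would have taken /x/'s value; it stays as in /m/, confirming the spreading constituent is exactly Node γ.

Node γ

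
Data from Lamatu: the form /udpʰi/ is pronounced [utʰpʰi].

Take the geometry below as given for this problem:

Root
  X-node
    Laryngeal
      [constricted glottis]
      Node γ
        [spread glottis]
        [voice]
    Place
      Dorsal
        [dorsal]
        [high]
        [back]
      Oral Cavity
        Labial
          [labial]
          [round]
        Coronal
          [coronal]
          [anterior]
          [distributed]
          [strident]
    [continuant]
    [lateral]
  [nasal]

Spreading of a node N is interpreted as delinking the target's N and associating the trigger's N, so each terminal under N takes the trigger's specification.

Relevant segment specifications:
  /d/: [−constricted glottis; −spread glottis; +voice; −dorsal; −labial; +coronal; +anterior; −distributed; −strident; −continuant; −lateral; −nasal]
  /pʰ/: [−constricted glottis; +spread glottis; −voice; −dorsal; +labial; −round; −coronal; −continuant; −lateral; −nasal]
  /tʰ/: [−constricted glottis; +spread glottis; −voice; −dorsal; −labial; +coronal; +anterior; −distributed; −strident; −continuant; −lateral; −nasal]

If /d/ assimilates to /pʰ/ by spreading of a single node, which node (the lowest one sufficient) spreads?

Node γ

Comparing /d/ with its surface form [tʰ], the features that change are [voice], [spread glottis].
In this geometry the lowest node dominating all of them is Node γ: every daughter of Node γ dominates only a proper subset, so no lower node suffices.
If Node γ spreads, every terminal under it takes /pʰ/'s value, producing [tʰ] as observed.
Features on which the two segments disagree outside Node γ, such as [coronal], [labial], are unchanged — nothing dominating them spread, and Node γ is the minimal sufficient constituent.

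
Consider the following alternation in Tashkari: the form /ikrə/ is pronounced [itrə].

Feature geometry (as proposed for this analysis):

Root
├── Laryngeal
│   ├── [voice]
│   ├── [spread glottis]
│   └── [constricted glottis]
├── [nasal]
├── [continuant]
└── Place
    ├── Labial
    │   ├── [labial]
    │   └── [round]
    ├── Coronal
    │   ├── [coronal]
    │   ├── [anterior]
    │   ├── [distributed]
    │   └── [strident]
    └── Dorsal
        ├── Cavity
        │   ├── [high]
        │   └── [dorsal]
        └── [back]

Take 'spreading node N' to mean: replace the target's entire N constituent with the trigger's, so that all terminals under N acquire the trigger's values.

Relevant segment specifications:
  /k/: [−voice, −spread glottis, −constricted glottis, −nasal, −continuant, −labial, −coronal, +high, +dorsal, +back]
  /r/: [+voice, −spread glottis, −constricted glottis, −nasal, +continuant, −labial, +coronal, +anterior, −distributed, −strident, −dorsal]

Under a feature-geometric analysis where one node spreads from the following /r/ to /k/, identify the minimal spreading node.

Place

/k/ and [t] differ in [coronal], [anterior], [distributed], [strident], [dorsal], [high], [back]; every other specified feature is identical.
Tracing each changed feature up the tree, the paths first meet at Place; any lower node misses at least one of them.
Delinking /k/'s Place and associating /r/'s Place gives precisely the feature bundle of [t].
Since [voice], [continuant] are preserved even though /r/ disagrees there, no node above Place spread.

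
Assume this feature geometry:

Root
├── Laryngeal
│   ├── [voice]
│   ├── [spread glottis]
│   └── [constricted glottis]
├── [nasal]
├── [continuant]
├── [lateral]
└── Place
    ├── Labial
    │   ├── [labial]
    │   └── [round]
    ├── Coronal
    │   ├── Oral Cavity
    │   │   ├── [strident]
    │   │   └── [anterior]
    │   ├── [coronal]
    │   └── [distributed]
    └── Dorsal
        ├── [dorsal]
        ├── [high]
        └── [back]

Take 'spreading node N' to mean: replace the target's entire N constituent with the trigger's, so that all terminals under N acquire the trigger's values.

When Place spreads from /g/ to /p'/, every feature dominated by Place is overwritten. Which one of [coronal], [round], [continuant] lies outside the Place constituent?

The terminals dominated by Place are [labial], [round], [strident], [anterior], [coronal], [distributed], [dorsal], [high], [back].
[coronal], [round] all lie under Place, so they are overwritten when Place spreads.
[continuant] is not within the Place subtree (it hangs from Root), so /p'/'s [continuant] value survives.

[continuant]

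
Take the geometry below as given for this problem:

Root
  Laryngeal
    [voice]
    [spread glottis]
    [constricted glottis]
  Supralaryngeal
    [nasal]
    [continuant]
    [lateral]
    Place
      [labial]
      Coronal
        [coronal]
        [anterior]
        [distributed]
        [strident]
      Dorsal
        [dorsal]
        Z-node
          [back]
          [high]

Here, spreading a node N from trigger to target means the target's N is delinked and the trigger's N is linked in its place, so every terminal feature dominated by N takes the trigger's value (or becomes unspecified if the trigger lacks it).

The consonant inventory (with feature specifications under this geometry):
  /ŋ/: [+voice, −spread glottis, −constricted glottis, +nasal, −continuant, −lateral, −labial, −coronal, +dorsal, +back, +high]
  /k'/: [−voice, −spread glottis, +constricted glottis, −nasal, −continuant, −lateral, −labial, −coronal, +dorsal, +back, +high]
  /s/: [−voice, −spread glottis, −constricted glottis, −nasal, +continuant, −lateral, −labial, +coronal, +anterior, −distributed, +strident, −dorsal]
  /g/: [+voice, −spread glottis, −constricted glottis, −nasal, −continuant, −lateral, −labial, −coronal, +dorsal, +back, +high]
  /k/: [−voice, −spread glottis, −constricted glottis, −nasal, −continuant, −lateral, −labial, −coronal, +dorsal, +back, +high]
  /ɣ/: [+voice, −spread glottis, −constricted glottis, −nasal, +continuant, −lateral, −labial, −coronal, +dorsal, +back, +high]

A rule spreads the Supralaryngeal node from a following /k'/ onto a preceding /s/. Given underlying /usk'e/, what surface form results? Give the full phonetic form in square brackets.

[ukk'e]

The Supralaryngeal node dominates the terminals [nasal], [continuant], [lateral], [labial], [coronal], [anterior], [distributed], [strident], [dorsal], [back], [high].
The target acquires /k'/'s values for everything under Supralaryngeal — [−nasal], [−continuant], [−lateral], [−labial], [−coronal], [+dorsal], [+back], [+high] — while keeping its own [voice], [spread glottis], [constricted glottis].
This feature bundle is that of [k], so /usk'e/ surfaces as [ukk'e].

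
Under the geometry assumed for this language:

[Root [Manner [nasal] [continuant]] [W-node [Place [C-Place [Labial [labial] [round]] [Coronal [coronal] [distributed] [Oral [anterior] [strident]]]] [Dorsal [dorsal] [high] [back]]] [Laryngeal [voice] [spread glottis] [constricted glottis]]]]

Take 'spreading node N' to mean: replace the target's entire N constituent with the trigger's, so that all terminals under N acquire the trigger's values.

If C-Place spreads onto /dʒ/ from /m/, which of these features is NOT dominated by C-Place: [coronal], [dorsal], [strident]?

[dorsal]

C-Place dominates exactly [labial], [round], [coronal], [distributed], [anterior], [strident].
Of the listed options, [strident], [coronal] are among these and would be overwritten by spreading C-Place.
But [dorsal] is a dependent of Dorsal, outside C-Place; it is therefore untouched by the spreading.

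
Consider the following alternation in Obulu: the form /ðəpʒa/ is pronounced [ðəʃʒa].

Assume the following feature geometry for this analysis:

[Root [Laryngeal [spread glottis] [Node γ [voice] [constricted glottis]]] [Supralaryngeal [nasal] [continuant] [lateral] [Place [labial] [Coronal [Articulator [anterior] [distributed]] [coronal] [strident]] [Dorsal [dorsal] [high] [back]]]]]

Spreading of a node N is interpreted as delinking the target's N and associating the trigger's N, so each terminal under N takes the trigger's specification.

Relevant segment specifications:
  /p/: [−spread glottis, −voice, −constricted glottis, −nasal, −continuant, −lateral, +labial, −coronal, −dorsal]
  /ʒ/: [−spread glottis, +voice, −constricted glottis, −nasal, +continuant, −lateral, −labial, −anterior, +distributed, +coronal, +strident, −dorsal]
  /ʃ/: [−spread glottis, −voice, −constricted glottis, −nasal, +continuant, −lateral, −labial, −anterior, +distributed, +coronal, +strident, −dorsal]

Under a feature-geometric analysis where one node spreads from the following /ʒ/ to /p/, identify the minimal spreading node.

Comparing /p/ with its surface form [ʃ], the features that change are [continuant], [labial], [coronal], [anterior], [distributed], [strident].
In this geometry the lowest node dominating all of them is Supralaryngeal: every daughter of Supralaryngeal dominates only a proper subset, so no lower node suffices.
Spreading Supralaryngeal from /ʒ/ overwrites each of those terminals with /ʒ/'s values, yielding exactly [ʃ].
[voice] — on which /ʒ/ differs from /p/ — is unchanged, so Root cannot have spread; the constituent is no larger than Supralaryngeal.

Supralaryngeal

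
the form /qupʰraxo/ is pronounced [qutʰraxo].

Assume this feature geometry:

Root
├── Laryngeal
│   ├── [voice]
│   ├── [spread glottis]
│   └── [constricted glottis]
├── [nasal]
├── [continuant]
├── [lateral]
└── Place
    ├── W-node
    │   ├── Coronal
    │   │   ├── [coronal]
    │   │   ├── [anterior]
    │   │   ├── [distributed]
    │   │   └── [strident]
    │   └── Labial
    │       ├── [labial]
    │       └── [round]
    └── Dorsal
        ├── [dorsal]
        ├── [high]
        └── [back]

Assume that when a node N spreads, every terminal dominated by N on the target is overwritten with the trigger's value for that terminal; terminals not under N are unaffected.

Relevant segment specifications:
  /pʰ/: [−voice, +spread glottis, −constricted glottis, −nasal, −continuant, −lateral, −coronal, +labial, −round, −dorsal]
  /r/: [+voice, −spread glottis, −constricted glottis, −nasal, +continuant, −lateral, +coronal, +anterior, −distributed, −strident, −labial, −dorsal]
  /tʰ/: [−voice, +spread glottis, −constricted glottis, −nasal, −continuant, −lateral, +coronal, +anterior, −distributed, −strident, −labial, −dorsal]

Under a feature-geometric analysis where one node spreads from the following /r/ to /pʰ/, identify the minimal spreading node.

/pʰ/ and [tʰ] differ in [labial], [round], [coronal], [anterior], [distributed], [strident]; every other specified feature is identical.
Tracing each changed feature up the tree, the paths first meet at W-node; any lower node misses at least one of them.
Delinking /pʰ/'s W-node and associating /r/'s W-node gives precisely the feature bundle of [tʰ].
[spread glottis], [continuant] stay as in /pʰ/ although /r/ differs there, so no node dominating them spread; among the remaining candidates W-node is the lowest that derives the output.

W-node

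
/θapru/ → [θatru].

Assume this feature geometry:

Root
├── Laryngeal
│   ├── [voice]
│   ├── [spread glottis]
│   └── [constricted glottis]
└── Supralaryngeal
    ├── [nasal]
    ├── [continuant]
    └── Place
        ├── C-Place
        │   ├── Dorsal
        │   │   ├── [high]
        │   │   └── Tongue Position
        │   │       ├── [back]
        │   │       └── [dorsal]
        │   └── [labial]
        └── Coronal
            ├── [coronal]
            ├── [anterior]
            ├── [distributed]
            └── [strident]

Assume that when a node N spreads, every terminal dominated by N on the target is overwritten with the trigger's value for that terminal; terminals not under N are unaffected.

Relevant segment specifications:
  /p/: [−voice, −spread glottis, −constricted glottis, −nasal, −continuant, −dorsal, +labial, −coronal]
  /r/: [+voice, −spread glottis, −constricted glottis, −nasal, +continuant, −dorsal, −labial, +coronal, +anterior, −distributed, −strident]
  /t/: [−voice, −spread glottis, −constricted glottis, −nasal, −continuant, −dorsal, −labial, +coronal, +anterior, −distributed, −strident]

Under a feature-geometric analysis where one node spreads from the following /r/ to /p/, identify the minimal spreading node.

Comparing /p/ with its surface form [t], the features that change are [labial], [coronal], [anterior], [distributed], [strident].
The smallest constituent containing every changed terminal is Place — each of its daughters lacks at least one of the affected features.
Delinking /p/'s Place and associating /r/'s Place gives precisely the feature bundle of [t].
Had Supralaryngeal or a higher node spread, [continuant] would have taken /r/'s value; it stays as in /p/, confirming the spreading constituent is exactly Place.

Place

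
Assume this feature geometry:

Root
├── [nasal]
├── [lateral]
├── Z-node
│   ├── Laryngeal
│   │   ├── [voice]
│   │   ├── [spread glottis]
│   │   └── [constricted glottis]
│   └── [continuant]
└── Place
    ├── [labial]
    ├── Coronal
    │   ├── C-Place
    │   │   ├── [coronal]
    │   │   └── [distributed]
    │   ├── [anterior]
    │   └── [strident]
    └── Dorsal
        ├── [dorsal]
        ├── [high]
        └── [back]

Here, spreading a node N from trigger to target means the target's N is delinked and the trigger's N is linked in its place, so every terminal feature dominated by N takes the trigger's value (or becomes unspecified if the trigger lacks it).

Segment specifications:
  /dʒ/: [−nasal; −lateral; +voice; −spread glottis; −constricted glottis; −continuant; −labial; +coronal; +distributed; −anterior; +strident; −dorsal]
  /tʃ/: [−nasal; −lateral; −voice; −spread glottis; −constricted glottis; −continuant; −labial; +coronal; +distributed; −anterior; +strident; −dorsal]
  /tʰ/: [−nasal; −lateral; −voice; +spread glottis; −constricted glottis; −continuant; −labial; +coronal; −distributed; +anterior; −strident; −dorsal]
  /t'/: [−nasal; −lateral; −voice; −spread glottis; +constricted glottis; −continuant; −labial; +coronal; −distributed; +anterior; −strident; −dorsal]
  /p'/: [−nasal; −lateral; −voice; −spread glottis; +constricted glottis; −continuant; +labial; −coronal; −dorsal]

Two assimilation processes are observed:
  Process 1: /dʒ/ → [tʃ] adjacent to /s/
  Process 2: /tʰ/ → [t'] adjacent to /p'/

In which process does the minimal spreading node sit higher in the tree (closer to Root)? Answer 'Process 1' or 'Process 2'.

Process 2

In Process 1, [voice] changes, so the minimal spreading node is [voice] at depth 3.
Process 2 alters [spread glottis], [constricted glottis]; the lowest common ancestor is Laryngeal (depth 2 from Root).
Laryngeal (depth 2) sits above [voice] (depth 3), making Process 2 the one with the higher spreading node.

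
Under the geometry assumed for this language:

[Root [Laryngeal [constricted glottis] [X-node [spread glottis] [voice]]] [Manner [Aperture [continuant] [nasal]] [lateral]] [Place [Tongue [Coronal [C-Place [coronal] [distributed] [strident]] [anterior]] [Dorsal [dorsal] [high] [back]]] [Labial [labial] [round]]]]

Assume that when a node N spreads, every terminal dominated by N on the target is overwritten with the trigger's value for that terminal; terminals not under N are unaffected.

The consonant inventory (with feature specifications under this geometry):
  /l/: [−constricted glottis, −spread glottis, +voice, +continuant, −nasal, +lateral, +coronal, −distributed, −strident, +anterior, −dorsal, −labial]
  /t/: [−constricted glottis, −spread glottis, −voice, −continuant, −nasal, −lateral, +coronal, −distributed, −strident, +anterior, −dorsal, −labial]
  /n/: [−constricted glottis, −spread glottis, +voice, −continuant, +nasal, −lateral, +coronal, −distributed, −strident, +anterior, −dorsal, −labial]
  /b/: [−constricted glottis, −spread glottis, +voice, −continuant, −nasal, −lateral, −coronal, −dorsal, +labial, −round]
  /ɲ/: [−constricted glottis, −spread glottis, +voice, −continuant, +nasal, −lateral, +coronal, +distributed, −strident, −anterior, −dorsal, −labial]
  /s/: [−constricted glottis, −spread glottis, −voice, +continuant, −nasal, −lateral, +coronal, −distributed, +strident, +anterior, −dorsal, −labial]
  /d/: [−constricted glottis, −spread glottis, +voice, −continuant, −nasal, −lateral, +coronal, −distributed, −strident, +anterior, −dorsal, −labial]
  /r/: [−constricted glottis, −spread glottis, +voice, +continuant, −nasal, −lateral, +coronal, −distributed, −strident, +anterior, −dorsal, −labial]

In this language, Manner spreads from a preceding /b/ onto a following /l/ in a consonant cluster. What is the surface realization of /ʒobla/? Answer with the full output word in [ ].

Manner immediately or transitively dominates [continuant], [nasal], [lateral].
The target acquires /b/'s values for everything under Manner — [−continuant], [−nasal], [−lateral] — while keeping its own [constricted glottis], [spread glottis], [voice], ….
Among the inventory, only /d/ has exactly this specification, giving the surface form [ʒobda].

[ʒobda]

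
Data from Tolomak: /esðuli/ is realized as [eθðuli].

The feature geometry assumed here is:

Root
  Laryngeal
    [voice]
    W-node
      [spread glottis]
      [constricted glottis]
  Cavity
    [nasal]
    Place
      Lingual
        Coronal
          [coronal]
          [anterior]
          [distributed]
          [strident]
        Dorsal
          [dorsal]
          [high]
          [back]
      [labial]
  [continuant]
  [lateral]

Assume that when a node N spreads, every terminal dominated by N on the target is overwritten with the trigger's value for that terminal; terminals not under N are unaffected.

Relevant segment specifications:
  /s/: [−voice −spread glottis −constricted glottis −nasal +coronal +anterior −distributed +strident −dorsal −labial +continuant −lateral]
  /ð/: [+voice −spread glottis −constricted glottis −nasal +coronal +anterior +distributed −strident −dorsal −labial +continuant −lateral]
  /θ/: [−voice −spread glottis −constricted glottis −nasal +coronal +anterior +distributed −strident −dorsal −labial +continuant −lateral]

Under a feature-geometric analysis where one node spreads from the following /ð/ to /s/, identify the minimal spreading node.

Comparing /s/ with its surface form [θ], the features that change are [distributed], [strident].
The smallest constituent containing every changed terminal is Coronal — each of its daughters lacks at least one of the affected features.
Spreading Coronal from /ð/ overwrites each of those terminals with /ð/'s values, yielding exactly [θ].
[voice] stays as in /s/ although /ð/ differs there, so no node dominating it spread; among the remaining candidates Coronal is the lowest that derives the output.

Coronal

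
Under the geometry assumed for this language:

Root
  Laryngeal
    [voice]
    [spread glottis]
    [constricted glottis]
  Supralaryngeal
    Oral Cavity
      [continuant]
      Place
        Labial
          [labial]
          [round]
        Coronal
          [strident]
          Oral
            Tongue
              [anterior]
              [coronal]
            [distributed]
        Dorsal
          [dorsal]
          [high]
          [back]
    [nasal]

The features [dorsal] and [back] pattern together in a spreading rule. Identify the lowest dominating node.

[dorsal] is immediately dominated by Dorsal.
[back] is immediately dominated by Dorsal.
These paths first converge at Dorsal; no daughter of Dorsal dominates all 2 features, so Dorsal is the minimal constituent.

Dorsal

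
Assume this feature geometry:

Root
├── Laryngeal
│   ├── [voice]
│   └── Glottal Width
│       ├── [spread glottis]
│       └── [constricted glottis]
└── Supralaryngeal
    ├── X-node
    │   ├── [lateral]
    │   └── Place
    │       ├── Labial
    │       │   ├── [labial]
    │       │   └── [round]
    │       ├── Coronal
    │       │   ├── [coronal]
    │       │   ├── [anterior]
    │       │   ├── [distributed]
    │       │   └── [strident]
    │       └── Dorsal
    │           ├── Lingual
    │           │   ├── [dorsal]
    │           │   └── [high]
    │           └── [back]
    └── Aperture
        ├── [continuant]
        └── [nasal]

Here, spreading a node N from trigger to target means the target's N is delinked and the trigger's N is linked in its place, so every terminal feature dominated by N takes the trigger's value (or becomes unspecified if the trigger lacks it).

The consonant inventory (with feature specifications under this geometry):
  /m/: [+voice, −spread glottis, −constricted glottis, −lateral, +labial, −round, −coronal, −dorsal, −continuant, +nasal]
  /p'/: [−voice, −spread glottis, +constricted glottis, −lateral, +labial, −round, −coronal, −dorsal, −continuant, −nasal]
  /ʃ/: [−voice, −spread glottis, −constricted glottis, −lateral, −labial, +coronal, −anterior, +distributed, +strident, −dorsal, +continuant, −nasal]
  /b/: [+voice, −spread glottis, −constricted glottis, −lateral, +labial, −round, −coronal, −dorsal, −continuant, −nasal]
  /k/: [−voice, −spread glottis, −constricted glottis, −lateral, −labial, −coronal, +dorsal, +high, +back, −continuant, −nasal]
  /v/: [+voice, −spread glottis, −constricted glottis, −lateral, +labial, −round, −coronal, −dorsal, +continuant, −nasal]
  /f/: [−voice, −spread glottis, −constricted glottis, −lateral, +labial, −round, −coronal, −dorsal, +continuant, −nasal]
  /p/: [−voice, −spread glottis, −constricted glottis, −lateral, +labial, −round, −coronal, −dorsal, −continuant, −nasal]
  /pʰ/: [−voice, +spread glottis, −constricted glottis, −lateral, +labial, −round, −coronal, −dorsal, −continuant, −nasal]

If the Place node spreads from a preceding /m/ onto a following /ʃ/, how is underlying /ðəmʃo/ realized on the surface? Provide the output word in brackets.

[ðəmfo]

The Place node dominates the terminals [labial], [round], [coronal], [anterior], [distributed], [strident], [dorsal], [high], [back].
The target acquires /m/'s values for everything under Place — [+labial], [−round], [−coronal], [−dorsal] — while keeping its own [voice], [spread glottis], [constricted glottis], ….
Among the inventory, only /f/ has exactly this specification, giving the surface form [ðəmfo].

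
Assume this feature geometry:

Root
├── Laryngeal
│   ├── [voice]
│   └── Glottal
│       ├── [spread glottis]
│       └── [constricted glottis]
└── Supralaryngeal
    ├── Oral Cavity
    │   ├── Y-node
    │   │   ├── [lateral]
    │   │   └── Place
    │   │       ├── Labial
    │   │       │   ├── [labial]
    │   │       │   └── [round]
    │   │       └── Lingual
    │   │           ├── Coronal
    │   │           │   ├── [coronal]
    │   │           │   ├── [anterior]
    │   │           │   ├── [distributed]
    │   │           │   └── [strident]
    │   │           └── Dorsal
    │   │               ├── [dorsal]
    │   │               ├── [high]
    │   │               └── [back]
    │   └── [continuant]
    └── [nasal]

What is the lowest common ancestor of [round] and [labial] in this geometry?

Labial

[round] is immediately dominated by Labial.
[labial] is immediately dominated by Labial.
Labial is the lowest common ancestor — every listed feature sits under it, and no single subconstituent of Labial covers them all.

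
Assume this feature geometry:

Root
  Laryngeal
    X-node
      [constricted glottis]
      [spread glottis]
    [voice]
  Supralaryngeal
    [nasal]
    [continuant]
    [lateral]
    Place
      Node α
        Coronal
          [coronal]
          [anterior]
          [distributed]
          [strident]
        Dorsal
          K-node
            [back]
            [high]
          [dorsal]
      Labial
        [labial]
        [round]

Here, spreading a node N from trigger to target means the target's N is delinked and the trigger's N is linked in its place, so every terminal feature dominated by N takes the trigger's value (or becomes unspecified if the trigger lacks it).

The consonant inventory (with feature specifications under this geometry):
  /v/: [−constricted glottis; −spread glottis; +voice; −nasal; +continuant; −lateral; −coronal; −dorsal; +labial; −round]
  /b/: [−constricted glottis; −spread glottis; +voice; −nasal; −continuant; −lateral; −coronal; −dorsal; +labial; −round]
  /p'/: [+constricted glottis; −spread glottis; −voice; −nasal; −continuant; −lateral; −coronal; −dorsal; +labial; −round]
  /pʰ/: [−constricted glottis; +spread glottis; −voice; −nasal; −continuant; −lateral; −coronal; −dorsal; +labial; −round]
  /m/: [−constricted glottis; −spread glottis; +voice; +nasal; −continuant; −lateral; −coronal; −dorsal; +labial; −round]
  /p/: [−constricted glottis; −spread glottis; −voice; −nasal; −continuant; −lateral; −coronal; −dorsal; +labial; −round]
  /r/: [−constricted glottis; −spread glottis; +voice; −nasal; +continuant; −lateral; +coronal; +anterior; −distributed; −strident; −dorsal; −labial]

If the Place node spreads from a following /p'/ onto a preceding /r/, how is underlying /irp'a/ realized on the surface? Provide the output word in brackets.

[ivp'a]

Terminals under Place in this geometry: [coronal], [anterior], [distributed], [strident], [back], [high], [dorsal], [labial], [round].
Spreading Place from /p'/ onto /r/ replaces those values with /p'/'s: [−coronal], [−dorsal], [+labial], [−round]. Features outside Place ([constricted glottis], [spread glottis], [voice], …) stay as in /r/.
This feature bundle is that of [v], so /irp'a/ surfaces as [ivp'a].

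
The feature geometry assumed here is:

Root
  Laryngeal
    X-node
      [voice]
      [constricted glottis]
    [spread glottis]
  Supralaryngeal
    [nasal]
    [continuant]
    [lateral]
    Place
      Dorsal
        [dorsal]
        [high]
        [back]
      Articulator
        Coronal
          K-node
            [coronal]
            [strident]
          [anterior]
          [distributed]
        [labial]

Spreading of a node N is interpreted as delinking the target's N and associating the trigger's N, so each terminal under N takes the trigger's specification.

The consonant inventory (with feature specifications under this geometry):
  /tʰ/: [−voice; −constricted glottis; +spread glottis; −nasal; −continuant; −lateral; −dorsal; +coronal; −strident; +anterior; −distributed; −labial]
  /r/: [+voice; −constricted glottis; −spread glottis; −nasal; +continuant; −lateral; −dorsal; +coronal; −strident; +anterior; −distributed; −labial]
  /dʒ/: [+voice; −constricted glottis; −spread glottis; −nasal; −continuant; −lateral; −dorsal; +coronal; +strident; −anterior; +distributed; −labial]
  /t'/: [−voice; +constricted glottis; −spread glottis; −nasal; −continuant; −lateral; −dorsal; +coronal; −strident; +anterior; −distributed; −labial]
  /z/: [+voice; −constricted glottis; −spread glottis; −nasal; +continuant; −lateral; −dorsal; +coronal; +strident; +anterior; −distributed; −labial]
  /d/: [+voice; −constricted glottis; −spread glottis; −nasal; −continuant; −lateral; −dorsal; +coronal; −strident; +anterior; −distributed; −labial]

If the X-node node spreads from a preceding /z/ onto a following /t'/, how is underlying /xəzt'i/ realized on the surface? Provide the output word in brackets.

Terminals under X-node in this geometry: [voice], [constricted glottis].
After delinking /t'/'s X-node and linking /z/'s, the affected terminals become [+voice], [−constricted glottis]; [spread glottis], [nasal], [continuant], … (outside X-node) are retained from /t'/.
This feature bundle is that of [d], so /xəzt'i/ surfaces as [xəzdi].

[xəzdi]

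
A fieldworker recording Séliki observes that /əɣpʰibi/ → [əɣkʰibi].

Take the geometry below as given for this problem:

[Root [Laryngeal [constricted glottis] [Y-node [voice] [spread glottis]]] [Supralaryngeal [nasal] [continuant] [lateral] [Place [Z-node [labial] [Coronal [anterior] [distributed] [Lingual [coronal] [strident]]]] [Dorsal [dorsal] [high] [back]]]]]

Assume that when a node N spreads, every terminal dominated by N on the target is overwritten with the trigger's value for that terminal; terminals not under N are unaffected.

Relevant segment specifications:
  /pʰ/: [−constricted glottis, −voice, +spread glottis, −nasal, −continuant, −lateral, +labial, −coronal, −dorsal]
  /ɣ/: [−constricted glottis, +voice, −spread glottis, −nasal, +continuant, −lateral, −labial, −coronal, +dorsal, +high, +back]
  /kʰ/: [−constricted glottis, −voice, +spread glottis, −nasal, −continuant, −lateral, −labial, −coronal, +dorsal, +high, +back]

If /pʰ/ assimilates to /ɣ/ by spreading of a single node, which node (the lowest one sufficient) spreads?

/pʰ/ and [kʰ] differ in [labial], [dorsal], [high], [back]; every other specified feature is identical.
The smallest constituent containing every changed terminal is Place — each of its daughters lacks at least one of the affected features.
If Place spreads, every terminal under it takes /ɣ/'s value, producing [kʰ] as observed.
Had Supralaryngeal or a higher node spread, [continuant] would have taken /ɣ/'s value; it stays as in /pʰ/, confirming the spreading constituent is exactly Place.

Place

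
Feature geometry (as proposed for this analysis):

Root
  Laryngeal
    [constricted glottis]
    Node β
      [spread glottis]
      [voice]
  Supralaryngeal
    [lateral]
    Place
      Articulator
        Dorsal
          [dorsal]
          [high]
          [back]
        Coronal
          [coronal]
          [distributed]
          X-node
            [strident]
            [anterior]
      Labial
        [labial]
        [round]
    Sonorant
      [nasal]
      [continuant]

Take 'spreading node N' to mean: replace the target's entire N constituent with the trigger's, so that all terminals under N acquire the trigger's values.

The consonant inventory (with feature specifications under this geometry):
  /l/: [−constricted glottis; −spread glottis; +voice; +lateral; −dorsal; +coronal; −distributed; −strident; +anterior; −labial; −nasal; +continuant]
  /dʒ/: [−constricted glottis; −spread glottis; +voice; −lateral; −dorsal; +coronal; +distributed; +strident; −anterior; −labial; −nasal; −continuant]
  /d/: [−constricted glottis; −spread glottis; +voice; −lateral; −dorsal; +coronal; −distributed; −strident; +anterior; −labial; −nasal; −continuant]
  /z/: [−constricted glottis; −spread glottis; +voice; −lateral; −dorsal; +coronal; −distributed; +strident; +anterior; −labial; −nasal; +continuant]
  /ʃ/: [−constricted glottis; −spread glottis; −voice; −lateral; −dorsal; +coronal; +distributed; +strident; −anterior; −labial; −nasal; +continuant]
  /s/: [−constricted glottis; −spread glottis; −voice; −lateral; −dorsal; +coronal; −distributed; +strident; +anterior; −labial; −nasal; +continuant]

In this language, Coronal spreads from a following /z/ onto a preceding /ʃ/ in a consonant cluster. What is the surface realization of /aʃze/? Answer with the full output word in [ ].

[asze]

The Coronal node dominates the terminals [coronal], [distributed], [strident], [anterior].
The target acquires /z/'s values for everything under Coronal — [+coronal], [−distributed], [+strident], [+anterior] — while keeping its own [constricted glottis], [spread glottis], [voice], ….
Among the inventory, only /s/ has exactly this specification, giving the surface form [asze].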